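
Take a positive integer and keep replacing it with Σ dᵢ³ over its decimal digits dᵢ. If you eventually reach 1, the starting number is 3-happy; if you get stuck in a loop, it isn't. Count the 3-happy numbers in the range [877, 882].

1

877: 877 → 1198 → 1243 → 100 → 1  (reaches 1)
878: 878 → 1367 → 587 → 980 → 1241 → 74 → 407 → 407  (repeats 407)
879: 879 → 1584 → 702 → 351 → 153 → 153  (repeats 153)
880: 880 → 1024 → 73 → 370 → 370  (repeats 370)
881: 881 → 1025 → 134 → 92 → 737 → 713 → 371 → 371  (repeats 371)
882: 882 → 1032 → 36 → 243 → 99 → 1458 → 702 → 351 → 153 → 153  (repeats 153)
3-happy: 877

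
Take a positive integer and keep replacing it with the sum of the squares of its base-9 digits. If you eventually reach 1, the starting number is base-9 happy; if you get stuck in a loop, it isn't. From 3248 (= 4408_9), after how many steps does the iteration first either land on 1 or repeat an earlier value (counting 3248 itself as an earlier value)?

3248 = (4,4,0,8)_9 → 4² + 4² + 0² + 8² = 16 + 16 + 0 + 64 = 96
96 = (1,1,6)_9 → 1² + 1² + 6² = 1 + 1 + 36 = 38
38 = (4,2)_9 → 4² + 2² = 16 + 4 = 20
20 = (2,2)_9 → 2² + 2² = 4 + 4 = 8
8 = (8)_9 → 8² = 64
64 = (7,1)_9 → 7² + 1² = 49 + 1 = 50
50 = (5,5)_9 → 5² + 5² = 25 + 25 = 50  — 50 repeats.
That took 7 steps.

7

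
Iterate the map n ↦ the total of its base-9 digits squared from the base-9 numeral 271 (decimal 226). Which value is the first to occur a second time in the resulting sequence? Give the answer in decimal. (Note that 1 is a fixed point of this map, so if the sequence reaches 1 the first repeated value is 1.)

226 = (2,7,1)_9 → 54
54 = (6,0)_9 → 36
36 = (4,0)_9 → 16
16 = (1,7)_9 → 50
50 = (5,5)_9 → 50  — 50 already appeared earlier.

50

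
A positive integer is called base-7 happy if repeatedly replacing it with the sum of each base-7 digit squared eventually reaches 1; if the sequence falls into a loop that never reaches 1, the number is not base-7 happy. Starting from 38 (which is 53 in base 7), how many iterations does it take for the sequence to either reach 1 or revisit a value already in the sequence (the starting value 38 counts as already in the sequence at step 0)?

4

38 = (5,3)_7 → 5² + 3² = 34
34 = (4,6)_7 → 4² + 6² = 52
52 = (1,0,3)_7 → 1² + 0² + 3² = 10
10 = (1,3)_7 → 1² + 3² = 10  — 10 repeats.
That took 4 steps.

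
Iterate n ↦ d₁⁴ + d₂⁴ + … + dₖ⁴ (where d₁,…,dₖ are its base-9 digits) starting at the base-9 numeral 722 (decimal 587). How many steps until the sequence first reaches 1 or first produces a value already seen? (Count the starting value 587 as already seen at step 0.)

4

587 = (7,2,2)_9 → 2433
2433 = (3,3,0,3)_9 → 243
243 = (3,0,0)_9 → 81
81 = (1,0,0)_9 → 1  — reached 1.
That took 4 steps.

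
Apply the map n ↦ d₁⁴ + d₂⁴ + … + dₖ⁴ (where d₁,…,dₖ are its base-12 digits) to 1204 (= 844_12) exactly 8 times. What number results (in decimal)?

1204 = (8,4,4)_12 → 8⁴ + 4⁴ + 4⁴ = 4608
4608 = (2,8,0,0)_12 → 2⁴ + 8⁴ + 0⁴ + 0⁴ = 4112
4112 = (2,4,6,8)_12 → 2⁴ + 4⁴ + 6⁴ + 8⁴ = 5664
5664 = (3,3,4,0)_12 → 3⁴ + 3⁴ + 4⁴ + 0⁴ = 418
418 = (2,10,10)_12 → 2⁴ + 10⁴ + 10⁴ = 20016
20016 = (11,7,0,0)_12 → 11⁴ + 7⁴ + 0⁴ + 0⁴ = 17042
17042 = (9,10,4,2)_12 → 9⁴ + 10⁴ + 4⁴ + 2⁴ = 16833
16833 = (9,8,10,9)_12 → 9⁴ + 8⁴ + 10⁴ + 9⁴ = 27218

27218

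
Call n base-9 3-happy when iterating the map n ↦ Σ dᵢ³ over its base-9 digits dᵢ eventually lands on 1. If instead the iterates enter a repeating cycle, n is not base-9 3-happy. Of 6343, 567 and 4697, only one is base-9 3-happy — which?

6343: 6343 → 1079 → 585 → 351 → 91 → 3 → 27 → 27  — repeats 27 (not base-9 3-happy)
567: 567 → 343 → 73 → 513 → 243 → 27 → 27  — repeats 27 (not base-9 3-happy)
4697: 4697 → 1267 → 685 → 577 → 345 → 99 → 9 → 1  — reaches 1 (base-9 3-happy)

4697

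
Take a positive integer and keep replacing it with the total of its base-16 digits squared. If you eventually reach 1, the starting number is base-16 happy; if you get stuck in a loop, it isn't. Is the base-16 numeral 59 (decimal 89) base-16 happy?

base-16 happy

89 = (5,9)_16 → 5² + 9² = 106
106 = (6,10)_16 → 6² + 10² = 136
136 = (8,8)_16 → 8² + 8² = 128
128 = (8,0)_16 → 8² + 0² = 64
64 = (4,0)_16 → 4² + 0² = 16
16 = (1,0)_16 → 1² + 0² = 1  — reached 1.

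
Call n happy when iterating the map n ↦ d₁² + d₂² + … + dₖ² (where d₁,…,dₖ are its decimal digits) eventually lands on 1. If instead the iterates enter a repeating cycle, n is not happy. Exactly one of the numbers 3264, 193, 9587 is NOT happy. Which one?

3264: 3264 → 65 → 61 → 37 → 58 → 89 → 145 → 42 → 20 → 4 → 16 → 37  — repeats 37 (not happy)
193: 193 → 91 → 82 → 68 → 100 → 1  — reaches 1 (happy)
9587: 9587 → 219 → 86 → 100 → 1  — reaches 1 (happy)

3264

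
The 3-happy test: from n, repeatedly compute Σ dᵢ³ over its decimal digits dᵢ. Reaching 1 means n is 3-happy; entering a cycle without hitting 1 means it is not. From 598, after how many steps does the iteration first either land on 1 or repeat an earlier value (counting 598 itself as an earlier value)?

598 → 5³ + 9³ + 8³ = 125 + 729 + 512 = 1366
1366 → 1³ + 3³ + 6³ + 6³ = 1 + 27 + 216 + 216 = 460
460 → 4³ + 6³ + 0³ = 64 + 216 + 0 = 280
280 → 2³ + 8³ + 0³ = 8 + 512 + 0 = 520
520 → 5³ + 2³ + 0³ = 125 + 8 + 0 = 133
133 → 1³ + 3³ + 3³ = 1 + 27 + 27 = 55
55 → 5³ + 5³ = 125 + 125 = 250
250 → 2³ + 5³ + 0³ = 8 + 125 + 0 = 133  — 133 repeats.
That took 8 steps.

8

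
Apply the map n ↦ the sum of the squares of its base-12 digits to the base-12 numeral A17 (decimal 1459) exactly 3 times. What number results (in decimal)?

1459 = (10,1,7)_12 → 150
150 = (1,0,6)_12 → 37
37 = (3,1)_12 → 10

10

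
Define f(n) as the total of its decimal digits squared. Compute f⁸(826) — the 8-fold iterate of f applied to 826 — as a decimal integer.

826 → 104
104 → 17
17 → 50
50 → 25
25 → 29
29 → 85
85 → 89
89 → 145

145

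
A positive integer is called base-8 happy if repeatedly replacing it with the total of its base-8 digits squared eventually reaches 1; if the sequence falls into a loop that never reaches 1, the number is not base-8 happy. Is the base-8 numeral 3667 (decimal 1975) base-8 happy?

1975 = (3,6,6,7)_8 → 3² + 6² + 6² + 7² = 9 + 36 + 36 + 49 = 130
130 = (2,0,2)_8 → 2² + 0² + 2² = 4 + 0 + 4 = 8
8 = (1,0)_8 → 1² + 0² = 1 + 0 = 1  — reached 1.

base-8 happy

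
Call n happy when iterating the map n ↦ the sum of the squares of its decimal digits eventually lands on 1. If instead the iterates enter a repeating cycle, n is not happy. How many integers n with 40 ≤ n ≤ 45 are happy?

40: 40 → 16 → 37 → 58 → 89 → 145 → 42 → 20 → 4 → 16  (repeats 16)
41: 41 → 17 → 50 → 25 → 29 → 85 → 89 → 145 → 42 → 20 → 4 → 16 → 37 → 58 → 89  (repeats 89)
42: 42 → 20 → 4 → 16 → 37 → 58 → 89 → 145 → 42  (repeats 42)
43: 43 → 25 → 29 → 85 → 89 → 145 → 42 → 20 → 4 → 16 → 37 → 58 → 89  (repeats 89)
44: 44 → 32 → 13 → 10 → 1  (reaches 1)
45: 45 → 41 → 17 → 50 → 25 → 29 → 85 → 89 → 145 → 42 → 20 → 4 → 16 → 37 → 58 → 89  (repeats 89)
happy: 44

1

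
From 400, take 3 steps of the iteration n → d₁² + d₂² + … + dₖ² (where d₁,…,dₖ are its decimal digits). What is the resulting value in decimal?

58

400 → 4² + 0² + 0² = 16
16 → 1² + 6² = 37
37 → 3² + 7² = 58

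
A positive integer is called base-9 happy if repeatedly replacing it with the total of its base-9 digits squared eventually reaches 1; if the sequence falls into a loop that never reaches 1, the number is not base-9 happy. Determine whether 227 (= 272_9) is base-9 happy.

not base-9 happy

227 = (2,7,2)_9 → 2² + 7² + 2² = 57
57 = (6,3)_9 → 6² + 3² = 45
45 = (5,0)_9 → 5² + 0² = 25
25 = (2,7)_9 → 2² + 7² = 53
53 = (5,8)_9 → 5² + 8² = 89
89 = (1,0,8)_9 → 1² + 0² + 8² = 65
65 = (7,2)_9 → 7² + 2² = 53  — 53 already seen; the sequence cycles without reaching 1.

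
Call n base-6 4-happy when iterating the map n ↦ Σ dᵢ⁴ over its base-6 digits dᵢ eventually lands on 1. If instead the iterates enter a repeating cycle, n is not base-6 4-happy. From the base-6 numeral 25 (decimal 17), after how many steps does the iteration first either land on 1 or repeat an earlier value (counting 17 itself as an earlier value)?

17 = (2,5)_6 → 2⁴ + 5⁴ = 16 + 625 = 641
641 = (2,5,4,5)_6 → 2⁴ + 5⁴ + 4⁴ + 5⁴ = 16 + 625 + 256 + 625 = 1522
1522 = (1,1,0,1,4)_6 → 1⁴ + 1⁴ + 0⁴ + 1⁴ + 4⁴ = 1 + 1 + 0 + 1 + 256 = 259
259 = (1,1,1,1)_6 → 1⁴ + 1⁴ + 1⁴ + 1⁴ = 1 + 1 + 1 + 1 = 4
4 = (4)_6 → 4⁴ = 256
256 = (1,1,0,4)_6 → 1⁴ + 1⁴ + 0⁴ + 4⁴ = 1 + 1 + 0 + 256 = 258
258 = (1,1,1,0)_6 → 1⁴ + 1⁴ + 1⁴ + 0⁴ = 1 + 1 + 1 + 0 = 3
3 = (3)_6 → 3⁴ = 81
81 = (2,1,3)_6 → 2⁴ + 1⁴ + 3⁴ = 16 + 1 + 81 = 98
98 = (2,4,2)_6 → 2⁴ + 4⁴ + 2⁴ = 16 + 256 + 16 = 288
288 = (1,2,0,0)_6 → 1⁴ + 2⁴ + 0⁴ + 0⁴ = 1 + 16 + 0 + 0 = 17  — 17 repeats.
That took 11 steps.

11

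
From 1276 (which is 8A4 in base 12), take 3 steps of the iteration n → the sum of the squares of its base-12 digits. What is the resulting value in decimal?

1276 = (8,10,4)_12 → 8² + 10² + 4² = 64 + 100 + 16 = 180
180 = (1,3,0)_12 → 1² + 3² + 0² = 1 + 9 + 0 = 10
10 = (10)_12 → 10² = 100

100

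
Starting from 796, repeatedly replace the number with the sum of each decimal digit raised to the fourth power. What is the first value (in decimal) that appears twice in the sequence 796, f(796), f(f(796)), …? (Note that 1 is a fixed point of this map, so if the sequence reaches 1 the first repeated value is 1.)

796 → 10258
10258 → 4738
4738 → 6834
6834 → 5729
5729 → 9603
9603 → 7938
7938 → 13139
13139 → 6725
6725 → 4338
4338 → 4514
4514 → 1138
1138 → 4179
4179 → 9219
9219 → 13139  — 13139 already appeared earlier.

13139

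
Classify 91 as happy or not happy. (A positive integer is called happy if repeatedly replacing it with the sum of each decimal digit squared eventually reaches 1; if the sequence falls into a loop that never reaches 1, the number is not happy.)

happy

91 → 82
82 → 68
68 → 100
100 → 1  — reached 1.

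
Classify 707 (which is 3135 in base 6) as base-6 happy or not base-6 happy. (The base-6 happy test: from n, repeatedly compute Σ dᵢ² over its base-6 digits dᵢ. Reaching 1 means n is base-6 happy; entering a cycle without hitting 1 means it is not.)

base-6 happy

707 = (3,1,3,5)_6 → 3² + 1² + 3² + 5² = 44
44 = (1,1,2)_6 → 1² + 1² + 2² = 6
6 = (1,0)_6 → 1² + 0² = 1  — reached 1.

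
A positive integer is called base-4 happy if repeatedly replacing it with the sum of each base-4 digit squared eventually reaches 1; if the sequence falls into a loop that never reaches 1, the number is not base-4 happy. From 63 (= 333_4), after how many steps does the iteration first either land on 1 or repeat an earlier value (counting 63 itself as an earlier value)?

7

63 = (3,3,3)_4 → 3² + 3² + 3² = 9 + 9 + 9 = 27
27 = (1,2,3)_4 → 1² + 2² + 3² = 1 + 4 + 9 = 14
14 = (3,2)_4 → 3² + 2² = 9 + 4 = 13
13 = (3,1)_4 → 3² + 1² = 9 + 1 = 10
10 = (2,2)_4 → 2² + 2² = 4 + 4 = 8
8 = (2,0)_4 → 2² + 0² = 4 + 0 = 4
4 = (1,0)_4 → 1² + 0² = 1 + 0 = 1  — reached 1.
That took 7 steps.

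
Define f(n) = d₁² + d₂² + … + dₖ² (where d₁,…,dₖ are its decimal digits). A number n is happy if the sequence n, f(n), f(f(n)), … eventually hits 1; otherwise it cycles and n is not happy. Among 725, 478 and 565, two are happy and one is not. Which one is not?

725: 725 → 78 → 113 → 11 → 2 → 4 → 16 → 37 → 58 → 89 → 145 → 42 → 20 → 4  — repeats 4 (not happy)
478: 478 → 129 → 86 → 100 → 1  — reaches 1 (happy)
565: 565 → 86 → 100 → 1  — reaches 1 (happy)

725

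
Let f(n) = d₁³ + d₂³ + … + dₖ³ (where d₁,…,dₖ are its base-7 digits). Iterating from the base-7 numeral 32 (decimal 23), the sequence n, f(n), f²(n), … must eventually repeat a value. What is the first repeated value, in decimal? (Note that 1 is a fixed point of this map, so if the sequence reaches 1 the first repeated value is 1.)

23 = (3,2)_7 → 3³ + 2³ = 35
35 = (5,0)_7 → 5³ + 0³ = 125
125 = (2,3,6)_7 → 2³ + 3³ + 6³ = 251
251 = (5,0,6)_7 → 5³ + 0³ + 6³ = 341
341 = (6,6,5)_7 → 6³ + 6³ + 5³ = 557
557 = (1,4,2,4)_7 → 1³ + 4³ + 2³ + 4³ = 137
137 = (2,5,4)_7 → 2³ + 5³ + 4³ = 197
197 = (4,0,1)_7 → 4³ + 0³ + 1³ = 65
65 = (1,2,2)_7 → 1³ + 2³ + 2³ = 17
17 = (2,3)_7 → 2³ + 3³ = 35  — 35 already appeared earlier.

35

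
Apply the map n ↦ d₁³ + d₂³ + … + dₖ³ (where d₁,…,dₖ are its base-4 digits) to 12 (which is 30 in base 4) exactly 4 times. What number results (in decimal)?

9

12 = (3,0)_4 → 3³ + 0³ = 27 + 0 = 27
27 = (1,2,3)_4 → 1³ + 2³ + 3³ = 1 + 8 + 27 = 36
36 = (2,1,0)_4 → 2³ + 1³ + 0³ = 8 + 1 + 0 = 9
9 = (2,1)_4 → 2³ + 1³ = 8 + 1 = 9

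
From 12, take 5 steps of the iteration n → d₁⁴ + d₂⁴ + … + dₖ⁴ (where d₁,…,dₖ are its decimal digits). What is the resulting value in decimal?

12 → 1⁴ + 2⁴ = 17
17 → 1⁴ + 7⁴ = 2402
2402 → 2⁴ + 4⁴ + 0⁴ + 2⁴ = 288
288 → 2⁴ + 8⁴ + 8⁴ = 8208
8208 → 8⁴ + 2⁴ + 0⁴ + 8⁴ = 8208

8208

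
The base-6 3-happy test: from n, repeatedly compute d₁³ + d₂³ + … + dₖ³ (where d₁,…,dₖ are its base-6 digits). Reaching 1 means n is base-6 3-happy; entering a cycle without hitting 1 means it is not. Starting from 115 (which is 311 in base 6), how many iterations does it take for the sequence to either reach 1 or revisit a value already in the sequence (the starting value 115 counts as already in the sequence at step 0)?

115 = (3,1,1)_6 → 3³ + 1³ + 1³ = 29
29 = (4,5)_6 → 4³ + 5³ = 189
189 = (5,1,3)_6 → 5³ + 1³ + 3³ = 153
153 = (4,1,3)_6 → 4³ + 1³ + 3³ = 92
92 = (2,3,2)_6 → 2³ + 3³ + 2³ = 43
43 = (1,1,1)_6 → 1³ + 1³ + 1³ = 3
3 = (3)_6 → 3³ = 27
27 = (4,3)_6 → 4³ + 3³ = 91
91 = (2,3,1)_6 → 2³ + 3³ + 1³ = 36
36 = (1,0,0)_6 → 1³ + 0³ + 0³ = 1  — reached 1.
That took 10 steps.

10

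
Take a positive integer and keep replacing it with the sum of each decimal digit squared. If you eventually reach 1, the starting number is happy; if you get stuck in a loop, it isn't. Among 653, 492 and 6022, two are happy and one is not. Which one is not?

492

653: 653 → 70 → 49 → 97 → 130 → 10 → 1  — reaches 1 (happy)
492: 492 → 101 → 2 → 4 → 16 → 37 → 58 → 89 → 145 → 42 → 20 → 4  — repeats 4 (not happy)
6022: 6022 → 44 → 32 → 13 → 10 → 1  — reaches 1 (happy)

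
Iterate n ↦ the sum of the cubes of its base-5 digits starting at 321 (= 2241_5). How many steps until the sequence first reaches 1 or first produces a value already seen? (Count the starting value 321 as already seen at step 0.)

6

321 = (2,2,4,1)_5 → 2³ + 2³ + 4³ + 1³ = 8 + 8 + 64 + 1 = 81
81 = (3,1,1)_5 → 3³ + 1³ + 1³ = 27 + 1 + 1 = 29
29 = (1,0,4)_5 → 1³ + 0³ + 4³ = 1 + 0 + 64 = 65
65 = (2,3,0)_5 → 2³ + 3³ + 0³ = 8 + 27 + 0 = 35
35 = (1,2,0)_5 → 1³ + 2³ + 0³ = 1 + 8 + 0 = 9
9 = (1,4)_5 → 1³ + 4³ = 1 + 64 = 65  — 65 repeats.
That took 6 steps.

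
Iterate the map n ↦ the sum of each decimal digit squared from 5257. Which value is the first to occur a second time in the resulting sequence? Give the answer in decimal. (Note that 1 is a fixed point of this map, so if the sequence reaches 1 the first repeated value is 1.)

5257 → 5² + 2² + 5² + 7² = 25 + 4 + 25 + 49 = 103
103 → 1² + 0² + 3² = 1 + 0 + 9 = 10
10 → 1² + 0² = 1 + 0 = 1  — reached the fixed point 1.
1 → 1, so 1 is the first repeated value.

1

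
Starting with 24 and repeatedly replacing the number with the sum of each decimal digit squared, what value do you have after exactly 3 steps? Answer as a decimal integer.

24 → 20
20 → 4
4 → 16

16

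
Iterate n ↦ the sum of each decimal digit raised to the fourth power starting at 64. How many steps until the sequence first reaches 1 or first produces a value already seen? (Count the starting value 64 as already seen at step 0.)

64 → 6⁴ + 4⁴ = 1296 + 256 = 1552
1552 → 1⁴ + 5⁴ + 5⁴ + 2⁴ = 1 + 625 + 625 + 16 = 1267
1267 → 1⁴ + 2⁴ + 6⁴ + 7⁴ = 1 + 16 + 1296 + 2401 = 3714
3714 → 3⁴ + 7⁴ + 1⁴ + 4⁴ = 81 + 2401 + 1 + 256 = 2739
2739 → 2⁴ + 7⁴ + 3⁴ + 9⁴ = 16 + 2401 + 81 + 6561 = 9059
9059 → 9⁴ + 0⁴ + 5⁴ + 9⁴ = 6561 + 0 + 625 + 6561 = 13747
13747 → 1⁴ + 3⁴ + 7⁴ + 4⁴ + 7⁴ = 1 + 81 + 2401 + 256 + 2401 = 5140
5140 → 5⁴ + 1⁴ + 4⁴ + 0⁴ = 625 + 1 + 256 + 0 = 882
882 → 8⁴ + 8⁴ + 2⁴ = 4096 + 4096 + 16 = 8208
8208 → 8⁴ + 2⁴ + 0⁴ + 8⁴ = 4096 + 16 + 0 + 4096 = 8208  — 8208 repeats.
That took 10 steps.

10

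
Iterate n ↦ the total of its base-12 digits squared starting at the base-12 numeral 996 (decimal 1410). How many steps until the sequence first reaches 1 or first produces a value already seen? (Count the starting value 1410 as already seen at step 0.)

13

1410 = (9,9,6)_12 → 198
198 = (1,4,6)_12 → 53
53 = (4,5)_12 → 41
41 = (3,5)_12 → 34
34 = (2,10)_12 → 104
104 = (8,8)_12 → 128
128 = (10,8)_12 → 164
164 = (1,1,8)_12 → 66
66 = (5,6)_12 → 61
61 = (5,1)_12 → 26
26 = (2,2)_12 → 8
8 = (8)_12 → 64
64 = (5,4)_12 → 41  — 41 repeats.
That took 13 steps.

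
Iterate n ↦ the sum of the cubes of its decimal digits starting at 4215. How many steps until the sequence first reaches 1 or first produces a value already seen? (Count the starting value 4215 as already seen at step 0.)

4215 → 198
198 → 1242
1242 → 81
81 → 513
513 → 153
153 → 153  — 153 repeats.
That took 6 steps.

6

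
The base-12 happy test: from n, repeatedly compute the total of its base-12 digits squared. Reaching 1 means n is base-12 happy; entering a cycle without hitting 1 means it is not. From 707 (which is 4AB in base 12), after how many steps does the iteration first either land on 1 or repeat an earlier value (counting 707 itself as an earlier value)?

6

707 = (4,10,11)_12 → 4² + 10² + 11² = 16 + 100 + 121 = 237
237 = (1,7,9)_12 → 1² + 7² + 9² = 1 + 49 + 81 = 131
131 = (10,11)_12 → 10² + 11² = 100 + 121 = 221
221 = (1,6,5)_12 → 1² + 6² + 5² = 1 + 36 + 25 = 62
62 = (5,2)_12 → 5² + 2² = 25 + 4 = 29
29 = (2,5)_12 → 2² + 5² = 4 + 25 = 29  — 29 repeats.
That took 6 steps.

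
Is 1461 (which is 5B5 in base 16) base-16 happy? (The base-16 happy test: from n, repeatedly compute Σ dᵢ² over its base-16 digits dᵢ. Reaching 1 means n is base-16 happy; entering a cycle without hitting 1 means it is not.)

1461 = (5,11,5)_16 → 5² + 11² + 5² = 171
171 = (10,11)_16 → 10² + 11² = 221
221 = (13,13)_16 → 13² + 13² = 338
338 = (1,5,2)_16 → 1² + 5² + 2² = 30
30 = (1,14)_16 → 1² + 14² = 197
197 = (12,5)_16 → 12² + 5² = 169
169 = (10,9)_16 → 10² + 9² = 181
181 = (11,5)_16 → 11² + 5² = 146
146 = (9,2)_16 → 9² + 2² = 85
85 = (5,5)_16 → 5² + 5² = 50
50 = (3,2)_16 → 3² + 2² = 13
13 = (13)_16 → 13² = 169  — 169 already seen; the sequence cycles without reaching 1.

not base-16 happy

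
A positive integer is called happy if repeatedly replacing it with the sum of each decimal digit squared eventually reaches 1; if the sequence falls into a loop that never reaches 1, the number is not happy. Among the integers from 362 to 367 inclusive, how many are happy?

362: 362 → 49 → 97 → 130 → 10 → 1  (reaches 1)
363: 363 → 54 → 41 → 17 → 50 → 25 → 29 → 85 → 89 → 145 → 42 → 20 → 4 → 16 → 37 → 58 → 89  (repeats 89)
364: 364 → 61 → 37 → 58 → 89 → 145 → 42 → 20 → 4 → 16 → 37  (repeats 37)
365: 365 → 70 → 49 → 97 → 130 → 10 → 1  (reaches 1)
366: 366 → 81 → 65 → 61 → 37 → 58 → 89 → 145 → 42 → 20 → 4 → 16 → 37  (repeats 37)
367: 367 → 94 → 97 → 130 → 10 → 1  (reaches 1)
happy: 362, 365, 367

3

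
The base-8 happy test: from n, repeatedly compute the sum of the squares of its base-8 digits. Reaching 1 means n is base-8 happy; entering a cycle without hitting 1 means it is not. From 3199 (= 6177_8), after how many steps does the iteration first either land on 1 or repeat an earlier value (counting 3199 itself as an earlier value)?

10

3199 = (6,1,7,7)_8 → 6² + 1² + 7² + 7² = 135
135 = (2,0,7)_8 → 2² + 0² + 7² = 53
53 = (6,5)_8 → 6² + 5² = 61
61 = (7,5)_8 → 7² + 5² = 74
74 = (1,1,2)_8 → 1² + 1² + 2² = 6
6 = (6)_8 → 6² = 36
36 = (4,4)_8 → 4² + 4² = 32
32 = (4,0)_8 → 4² + 0² = 16
16 = (2,0)_8 → 2² + 0² = 4
4 = (4)_8 → 4² = 16  — 16 repeats.
That took 10 steps.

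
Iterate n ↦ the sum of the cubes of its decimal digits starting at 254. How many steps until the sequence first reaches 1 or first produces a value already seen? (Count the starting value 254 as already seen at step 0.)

4

254 → 2³ + 5³ + 4³ = 197
197 → 1³ + 9³ + 7³ = 1073
1073 → 1³ + 0³ + 7³ + 3³ = 371
371 → 3³ + 7³ + 1³ = 371  — 371 repeats.
That took 4 steps.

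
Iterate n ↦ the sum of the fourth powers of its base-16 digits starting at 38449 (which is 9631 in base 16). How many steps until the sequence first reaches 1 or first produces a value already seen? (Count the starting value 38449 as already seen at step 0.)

38449 = (9,6,3,1)_16 → 9⁴ + 6⁴ + 3⁴ + 1⁴ = 6561 + 1296 + 81 + 1 = 7939
7939 = (1,15,0,3)_16 → 1⁴ + 15⁴ + 0⁴ + 3⁴ = 1 + 50625 + 0 + 81 = 50707
50707 = (12,6,1,3)_16 → 12⁴ + 6⁴ + 1⁴ + 3⁴ = 20736 + 1296 + 1 + 81 = 22114
22114 = (5,6,6,2)_16 → 5⁴ + 6⁴ + 6⁴ + 2⁴ = 625 + 1296 + 1296 + 16 = 3233
3233 = (12,10,1)_16 → 12⁴ + 10⁴ + 1⁴ = 20736 + 10000 + 1 = 30737
30737 = (7,8,1,1)_16 → 7⁴ + 8⁴ + 1⁴ + 1⁴ = 2401 + 4096 + 1 + 1 = 6499
6499 = (1,9,6,3)_16 → 1⁴ + 9⁴ + 6⁴ + 3⁴ = 1 + 6561 + 1296 + 81 = 7939  — 7939 repeats.
That took 7 steps.

7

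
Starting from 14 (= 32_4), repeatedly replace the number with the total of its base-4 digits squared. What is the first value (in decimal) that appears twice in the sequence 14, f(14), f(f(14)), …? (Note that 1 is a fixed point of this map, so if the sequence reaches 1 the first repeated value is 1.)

14 = (3,2)_4 → 3² + 2² = 13
13 = (3,1)_4 → 3² + 1² = 10
10 = (2,2)_4 → 2² + 2² = 8
8 = (2,0)_4 → 2² + 0² = 4
4 = (1,0)_4 → 1² + 0² = 1  — reached the fixed point 1.
1 → 1, so 1 is the first repeated value.

1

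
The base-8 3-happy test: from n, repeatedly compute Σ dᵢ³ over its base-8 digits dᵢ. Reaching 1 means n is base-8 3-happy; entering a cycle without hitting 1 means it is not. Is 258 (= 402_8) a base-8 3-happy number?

258 = (4,0,2)_8 → 72
72 = (1,1,0)_8 → 2
2 = (2)_8 → 8
8 = (1,0)_8 → 1  — reached 1.

base-8 3-happy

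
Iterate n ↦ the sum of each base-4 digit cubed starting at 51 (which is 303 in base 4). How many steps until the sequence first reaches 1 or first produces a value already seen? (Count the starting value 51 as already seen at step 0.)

4

51 = (3,0,3)_4 → 3³ + 0³ + 3³ = 27 + 0 + 27 = 54
54 = (3,1,2)_4 → 3³ + 1³ + 2³ = 27 + 1 + 8 = 36
36 = (2,1,0)_4 → 2³ + 1³ + 0³ = 8 + 1 + 0 = 9
9 = (2,1)_4 → 2³ + 1³ = 8 + 1 = 9  — 9 repeats.
That took 4 steps.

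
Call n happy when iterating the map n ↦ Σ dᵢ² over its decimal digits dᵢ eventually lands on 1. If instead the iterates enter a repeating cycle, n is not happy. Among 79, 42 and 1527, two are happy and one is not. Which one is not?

79: 79 → 130 → 10 → 1  — reaches 1 (happy)
42: 42 → 20 → 4 → 16 → 37 → 58 → 89 → 145 → 42  — repeats 42 (not happy)
1527: 1527 → 79 → 130 → 10 → 1  — reaches 1 (happy)

42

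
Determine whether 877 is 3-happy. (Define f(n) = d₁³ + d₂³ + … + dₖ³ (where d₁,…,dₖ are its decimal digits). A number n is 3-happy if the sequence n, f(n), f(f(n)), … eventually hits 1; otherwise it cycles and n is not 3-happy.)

877 → 1198
1198 → 1243
1243 → 100
100 → 1  — reached 1.

3-happy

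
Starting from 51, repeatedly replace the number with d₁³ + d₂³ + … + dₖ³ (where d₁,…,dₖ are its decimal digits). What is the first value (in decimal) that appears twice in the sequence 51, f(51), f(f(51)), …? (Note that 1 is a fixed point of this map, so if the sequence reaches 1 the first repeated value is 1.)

153

51 → 5³ + 1³ = 126
126 → 1³ + 2³ + 6³ = 225
225 → 2³ + 2³ + 5³ = 141
141 → 1³ + 4³ + 1³ = 66
66 → 6³ + 6³ = 432
432 → 4³ + 3³ + 2³ = 99
99 → 9³ + 9³ = 1458
1458 → 1³ + 4³ + 5³ + 8³ = 702
702 → 7³ + 0³ + 2³ = 351
351 → 3³ + 5³ + 1³ = 153
153 → 1³ + 5³ + 3³ = 153  — 153 already appeared earlier.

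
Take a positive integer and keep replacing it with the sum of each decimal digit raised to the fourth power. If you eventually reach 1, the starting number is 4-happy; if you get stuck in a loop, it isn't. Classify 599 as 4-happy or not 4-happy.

not 4-happy

599 → 5⁴ + 9⁴ + 9⁴ = 13747
13747 → 1⁴ + 3⁴ + 7⁴ + 4⁴ + 7⁴ = 5140
5140 → 5⁴ + 1⁴ + 4⁴ + 0⁴ = 882
882 → 8⁴ + 8⁴ + 2⁴ = 8208
8208 → 8⁴ + 2⁴ + 0⁴ + 8⁴ = 8208  — 8208 already seen; the sequence cycles without reaching 1.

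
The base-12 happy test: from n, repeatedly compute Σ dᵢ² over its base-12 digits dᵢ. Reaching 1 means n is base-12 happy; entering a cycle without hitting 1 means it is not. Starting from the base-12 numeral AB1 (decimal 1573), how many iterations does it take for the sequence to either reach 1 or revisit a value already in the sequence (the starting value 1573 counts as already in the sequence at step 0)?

1573 = (10,11,1)_12 → 222
222 = (1,6,6)_12 → 73
73 = (6,1)_12 → 37
37 = (3,1)_12 → 10
10 = (10)_12 → 100
100 = (8,4)_12 → 80
80 = (6,8)_12 → 100  — 100 repeats.
That took 7 steps.

7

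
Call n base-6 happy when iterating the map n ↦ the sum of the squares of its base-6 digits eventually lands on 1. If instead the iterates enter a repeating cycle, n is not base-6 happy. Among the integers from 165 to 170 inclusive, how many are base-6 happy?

1

165: 165 → 34 → 41 → 26 → 20 → 13 → 5 → 25 → 17 → 29 → 41  — not base-6 happy
166: 166 → 41 → 26 → 20 → 13 → 5 → 25 → 17 → 29 → 41  — not base-6 happy
167: 167 → 50 → 9 → 10 → 17 → 29 → 41 → 26 → 20 → 13 → 5 → 25 → 17  — not base-6 happy
168: 168 → 32 → 29 → 41 → 26 → 20 → 13 → 5 → 25 → 17 → 29  — not base-6 happy
169: 169 → 33 → 34 → 41 → 26 → 20 → 13 → 5 → 25 → 17 → 29 → 41  — not base-6 happy
170: 170 → 36 → 1  — base-6 happy
base-6 happy: 170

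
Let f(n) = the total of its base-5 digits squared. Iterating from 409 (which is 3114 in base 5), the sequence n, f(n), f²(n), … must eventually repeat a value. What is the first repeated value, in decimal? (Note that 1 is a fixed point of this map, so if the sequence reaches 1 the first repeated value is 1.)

1

409 = (3,1,1,4)_5 → 3² + 1² + 1² + 4² = 9 + 1 + 1 + 16 = 27
27 = (1,0,2)_5 → 1² + 0² + 2² = 1 + 0 + 4 = 5
5 = (1,0)_5 → 1² + 0² = 1 + 0 = 1  — reached the fixed point 1.
1 → 1, so 1 is the first repeated value.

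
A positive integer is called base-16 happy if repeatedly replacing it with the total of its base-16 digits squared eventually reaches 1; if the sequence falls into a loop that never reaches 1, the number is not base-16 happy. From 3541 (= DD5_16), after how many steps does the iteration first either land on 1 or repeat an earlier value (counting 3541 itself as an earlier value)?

12

3541 = (13,13,5)_16 → 13² + 13² + 5² = 169 + 169 + 25 = 363
363 = (1,6,11)_16 → 1² + 6² + 11² = 1 + 36 + 121 = 158
158 = (9,14)_16 → 9² + 14² = 81 + 196 = 277
277 = (1,1,5)_16 → 1² + 1² + 5² = 1 + 1 + 25 = 27
27 = (1,11)_16 → 1² + 11² = 1 + 121 = 122
122 = (7,10)_16 → 7² + 10² = 49 + 100 = 149
149 = (9,5)_16 → 9² + 5² = 81 + 25 = 106
106 = (6,10)_16 → 6² + 10² = 36 + 100 = 136
136 = (8,8)_16 → 8² + 8² = 64 + 64 = 128
128 = (8,0)_16 → 8² + 0² = 64 + 0 = 64
64 = (4,0)_16 → 4² + 0² = 16 + 0 = 16
16 = (1,0)_16 → 1² + 0² = 1 + 0 = 1  — reached 1.
That took 12 steps.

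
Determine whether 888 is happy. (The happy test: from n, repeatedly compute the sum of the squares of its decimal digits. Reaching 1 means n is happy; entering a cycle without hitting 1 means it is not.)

happy

888 → 8² + 8² + 8² = 192
192 → 1² + 9² + 2² = 86
86 → 8² + 6² = 100
100 → 1² + 0² + 0² = 1  — reached 1.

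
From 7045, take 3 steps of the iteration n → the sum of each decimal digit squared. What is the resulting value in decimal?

7045 → 7² + 0² + 4² + 5² = 49 + 0 + 16 + 25 = 90
90 → 9² + 0² = 81 + 0 = 81
81 → 8² + 1² = 64 + 1 = 65

65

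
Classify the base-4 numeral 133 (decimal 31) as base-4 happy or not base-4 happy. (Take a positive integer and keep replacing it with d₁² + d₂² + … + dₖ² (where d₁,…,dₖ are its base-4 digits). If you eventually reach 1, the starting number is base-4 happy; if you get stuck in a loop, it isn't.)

base-4 happy

31 = (1,3,3)_4 → 1² + 3² + 3² = 1 + 9 + 9 = 19
19 = (1,0,3)_4 → 1² + 0² + 3² = 1 + 0 + 9 = 10
10 = (2,2)_4 → 2² + 2² = 4 + 4 = 8
8 = (2,0)_4 → 2² + 0² = 4 + 0 = 4
4 = (1,0)_4 → 1² + 0² = 1 + 0 = 1  — reached 1.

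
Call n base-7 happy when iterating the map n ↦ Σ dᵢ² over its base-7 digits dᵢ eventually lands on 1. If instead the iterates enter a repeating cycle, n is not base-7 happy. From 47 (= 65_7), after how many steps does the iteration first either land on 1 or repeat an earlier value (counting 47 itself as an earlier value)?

4

47 = (6,5)_7 → 6² + 5² = 36 + 25 = 61
61 = (1,1,5)_7 → 1² + 1² + 5² = 1 + 1 + 25 = 27
27 = (3,6)_7 → 3² + 6² = 9 + 36 = 45
45 = (6,3)_7 → 6² + 3² = 36 + 9 = 45  — 45 repeats.
That took 4 steps.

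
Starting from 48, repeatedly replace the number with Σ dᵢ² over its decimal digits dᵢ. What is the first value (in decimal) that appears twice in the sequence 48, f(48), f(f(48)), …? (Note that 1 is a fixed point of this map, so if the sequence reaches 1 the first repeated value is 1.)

48 → 4² + 8² = 16 + 64 = 80
80 → 8² + 0² = 64 + 0 = 64
64 → 6² + 4² = 36 + 16 = 52
52 → 5² + 2² = 25 + 4 = 29
29 → 2² + 9² = 4 + 81 = 85
85 → 8² + 5² = 64 + 25 = 89
89 → 8² + 9² = 64 + 81 = 145
145 → 1² + 4² + 5² = 1 + 16 + 25 = 42
42 → 4² + 2² = 16 + 4 = 20
20 → 2² + 0² = 4 + 0 = 4
4 → 4² = 16
16 → 1² + 6² = 1 + 36 = 37
37 → 3² + 7² = 9 + 49 = 58
58 → 5² + 8² = 25 + 64 = 89  — 89 already appeared earlier.

89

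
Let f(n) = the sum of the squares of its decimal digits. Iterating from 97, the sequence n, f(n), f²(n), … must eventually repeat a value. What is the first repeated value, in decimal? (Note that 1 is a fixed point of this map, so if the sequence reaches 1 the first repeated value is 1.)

1

97 → 9² + 7² = 130
130 → 1² + 3² + 0² = 10
10 → 1² + 0² = 1  — reached the fixed point 1.
1 → 1, so 1 is the first repeated value.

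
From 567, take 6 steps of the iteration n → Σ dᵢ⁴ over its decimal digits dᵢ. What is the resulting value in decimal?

4338

567 → 4322
4322 → 369
369 → 7938
7938 → 13139
13139 → 6725
6725 → 4338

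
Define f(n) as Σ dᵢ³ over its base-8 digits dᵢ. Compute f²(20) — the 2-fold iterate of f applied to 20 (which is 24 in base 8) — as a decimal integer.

20 = (2,4)_8 → 2³ + 4³ = 8 + 64 = 72
72 = (1,1,0)_8 → 1³ + 1³ + 0³ = 1 + 1 + 0 = 2

2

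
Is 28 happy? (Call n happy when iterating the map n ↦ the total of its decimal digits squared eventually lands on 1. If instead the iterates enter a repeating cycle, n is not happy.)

28 → 2² + 8² = 4 + 64 = 68
68 → 6² + 8² = 36 + 64 = 100
100 → 1² + 0² + 0² = 1 + 0 + 0 = 1  — reached 1.

happy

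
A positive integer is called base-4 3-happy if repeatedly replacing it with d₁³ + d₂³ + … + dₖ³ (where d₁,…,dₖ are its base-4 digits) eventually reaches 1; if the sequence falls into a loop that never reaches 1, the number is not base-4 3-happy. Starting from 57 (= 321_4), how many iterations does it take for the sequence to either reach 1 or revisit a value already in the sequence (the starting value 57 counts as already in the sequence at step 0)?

57 = (3,2,1)_4 → 36
36 = (2,1,0)_4 → 9
9 = (2,1)_4 → 9  — 9 repeats.
That took 3 steps.

3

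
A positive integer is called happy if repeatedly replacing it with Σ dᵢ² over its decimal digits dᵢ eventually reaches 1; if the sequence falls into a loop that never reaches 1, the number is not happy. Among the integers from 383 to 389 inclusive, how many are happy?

2

383: 383 → 82 → 68 → 100 → 1  (reaches 1)
384: 384 → 89 → 145 → 42 → 20 → 4 → 16 → 37 → 58 → 89  (repeats 89)
385: 385 → 98 → 145 → 42 → 20 → 4 → 16 → 37 → 58 → 89 → 145  (repeats 145)
386: 386 → 109 → 82 → 68 → 100 → 1  (reaches 1)
387: 387 → 122 → 9 → 81 → 65 → 61 → 37 → 58 → 89 → 145 → 42 → 20 → 4 → 16 → 37  (repeats 37)
388: 388 → 137 → 59 → 106 → 37 → 58 → 89 → 145 → 42 → 20 → 4 → 16 → 37  (repeats 37)
389: 389 → 154 → 42 → 20 → 4 → 16 → 37 → 58 → 89 → 145 → 42  (repeats 42)
happy: 383, 386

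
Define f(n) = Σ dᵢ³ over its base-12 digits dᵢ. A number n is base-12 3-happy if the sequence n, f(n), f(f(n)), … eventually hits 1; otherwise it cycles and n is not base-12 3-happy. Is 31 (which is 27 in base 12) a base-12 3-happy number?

31 = (2,7)_12 → 2³ + 7³ = 351
351 = (2,5,3)_12 → 2³ + 5³ + 3³ = 160
160 = (1,1,4)_12 → 1³ + 1³ + 4³ = 66
66 = (5,6)_12 → 5³ + 6³ = 341
341 = (2,4,5)_12 → 2³ + 4³ + 5³ = 197
197 = (1,4,5)_12 → 1³ + 4³ + 5³ = 190
190 = (1,3,10)_12 → 1³ + 3³ + 10³ = 1028
1028 = (7,1,8)_12 → 7³ + 1³ + 8³ = 856
856 = (5,11,4)_12 → 5³ + 11³ + 4³ = 1520
1520 = (10,6,8)_12 → 10³ + 6³ + 8³ = 1728
1728 = (1,0,0,0)_12 → 1³ + 0³ + 0³ + 0³ = 1  — reached 1.

base-12 3-happy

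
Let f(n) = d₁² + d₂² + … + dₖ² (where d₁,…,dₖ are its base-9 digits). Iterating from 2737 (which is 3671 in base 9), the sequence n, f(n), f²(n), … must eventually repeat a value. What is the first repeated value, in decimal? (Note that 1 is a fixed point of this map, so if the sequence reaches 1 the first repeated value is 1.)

2737 = (3,6,7,1)_9 → 3² + 6² + 7² + 1² = 95
95 = (1,1,5)_9 → 1² + 1² + 5² = 27
27 = (3,0)_9 → 3² + 0² = 9
9 = (1,0)_9 → 1² + 0² = 1  — reached the fixed point 1.
1 → 1, so 1 is the first repeated value.

1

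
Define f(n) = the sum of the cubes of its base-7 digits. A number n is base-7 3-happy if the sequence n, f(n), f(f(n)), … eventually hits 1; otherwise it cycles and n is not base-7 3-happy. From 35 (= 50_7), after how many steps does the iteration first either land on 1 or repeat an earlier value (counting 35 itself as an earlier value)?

35 = (5,0)_7 → 5³ + 0³ = 125 + 0 = 125
125 = (2,3,6)_7 → 2³ + 3³ + 6³ = 8 + 27 + 216 = 251
251 = (5,0,6)_7 → 5³ + 0³ + 6³ = 125 + 0 + 216 = 341
341 = (6,6,5)_7 → 6³ + 6³ + 5³ = 216 + 216 + 125 = 557
557 = (1,4,2,4)_7 → 1³ + 4³ + 2³ + 4³ = 1 + 64 + 8 + 64 = 137
137 = (2,5,4)_7 → 2³ + 5³ + 4³ = 8 + 125 + 64 = 197
197 = (4,0,1)_7 → 4³ + 0³ + 1³ = 64 + 0 + 1 = 65
65 = (1,2,2)_7 → 1³ + 2³ + 2³ = 1 + 8 + 8 = 17
17 = (2,3)_7 → 2³ + 3³ = 8 + 27 = 35  — 35 repeats.
That took 9 steps.

9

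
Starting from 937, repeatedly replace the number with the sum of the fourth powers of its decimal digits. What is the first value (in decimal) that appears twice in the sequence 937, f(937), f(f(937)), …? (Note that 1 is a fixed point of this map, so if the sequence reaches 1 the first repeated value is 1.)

937 → 9⁴ + 3⁴ + 7⁴ = 6561 + 81 + 2401 = 9043
9043 → 9⁴ + 0⁴ + 4⁴ + 3⁴ = 6561 + 0 + 256 + 81 = 6898
6898 → 6⁴ + 8⁴ + 9⁴ + 8⁴ = 1296 + 4096 + 6561 + 4096 = 16049
16049 → 1⁴ + 6⁴ + 0⁴ + 4⁴ + 9⁴ = 1 + 1296 + 0 + 256 + 6561 = 8114
8114 → 8⁴ + 1⁴ + 1⁴ + 4⁴ = 4096 + 1 + 1 + 256 = 4354
4354 → 4⁴ + 3⁴ + 5⁴ + 4⁴ = 256 + 81 + 625 + 256 = 1218
1218 → 1⁴ + 2⁴ + 1⁴ + 8⁴ = 1 + 16 + 1 + 4096 = 4114
4114 → 4⁴ + 1⁴ + 1⁴ + 4⁴ = 256 + 1 + 1 + 256 = 514
514 → 5⁴ + 1⁴ + 4⁴ = 625 + 1 + 256 = 882
882 → 8⁴ + 8⁴ + 2⁴ = 4096 + 4096 + 16 = 8208
8208 → 8⁴ + 2⁴ + 0⁴ + 8⁴ = 4096 + 16 + 0 + 4096 = 8208  — 8208 already appeared earlier.

8208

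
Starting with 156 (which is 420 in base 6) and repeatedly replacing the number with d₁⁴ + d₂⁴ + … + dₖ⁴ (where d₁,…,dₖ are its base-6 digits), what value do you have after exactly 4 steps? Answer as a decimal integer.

963

156 = (4,2,0)_6 → 272
272 = (1,1,3,2)_6 → 99
99 = (2,4,3)_6 → 353
353 = (1,3,4,5)_6 → 963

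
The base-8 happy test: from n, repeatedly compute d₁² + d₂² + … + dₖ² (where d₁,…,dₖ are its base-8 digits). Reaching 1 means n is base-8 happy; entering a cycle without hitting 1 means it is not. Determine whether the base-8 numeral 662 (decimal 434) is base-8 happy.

434 = (6,6,2)_8 → 6² + 6² + 2² = 36 + 36 + 4 = 76
76 = (1,1,4)_8 → 1² + 1² + 4² = 1 + 1 + 16 = 18
18 = (2,2)_8 → 2² + 2² = 4 + 4 = 8
8 = (1,0)_8 → 1² + 0² = 1 + 0 = 1  — reached 1.

base-8 happy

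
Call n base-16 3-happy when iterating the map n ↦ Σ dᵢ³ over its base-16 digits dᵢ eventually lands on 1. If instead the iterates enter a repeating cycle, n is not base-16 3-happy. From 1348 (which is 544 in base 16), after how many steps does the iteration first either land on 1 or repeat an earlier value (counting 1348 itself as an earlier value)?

7

1348 = (5,4,4)_16 → 253
253 = (15,13)_16 → 5572
5572 = (1,5,12,4)_16 → 1918
1918 = (7,7,14)_16 → 3430
3430 = (13,6,6)_16 → 2629
2629 = (10,4,5)_16 → 1189
1189 = (4,10,5)_16 → 1189  — 1189 repeats.
That took 7 steps.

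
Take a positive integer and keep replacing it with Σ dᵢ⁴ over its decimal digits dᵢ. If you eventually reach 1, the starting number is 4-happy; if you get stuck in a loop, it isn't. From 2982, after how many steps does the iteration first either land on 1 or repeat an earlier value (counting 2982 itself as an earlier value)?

2982 → 2⁴ + 9⁴ + 8⁴ + 2⁴ = 16 + 6561 + 4096 + 16 = 10689
10689 → 1⁴ + 0⁴ + 6⁴ + 8⁴ + 9⁴ = 1 + 0 + 1296 + 4096 + 6561 = 11954
11954 → 1⁴ + 1⁴ + 9⁴ + 5⁴ + 4⁴ = 1 + 1 + 6561 + 625 + 256 = 7444
7444 → 7⁴ + 4⁴ + 4⁴ + 4⁴ = 2401 + 256 + 256 + 256 = 3169
3169 → 3⁴ + 1⁴ + 6⁴ + 9⁴ = 81 + 1 + 1296 + 6561 = 7939
7939 → 7⁴ + 9⁴ + 3⁴ + 9⁴ = 2401 + 6561 + 81 + 6561 = 15604
15604 → 1⁴ + 5⁴ + 6⁴ + 0⁴ + 4⁴ = 1 + 625 + 1296 + 0 + 256 = 2178
2178 → 2⁴ + 1⁴ + 7⁴ + 8⁴ = 16 + 1 + 2401 + 4096 = 6514
6514 → 6⁴ + 5⁴ + 1⁴ + 4⁴ = 1296 + 625 + 1 + 256 = 2178  — 2178 repeats.
That took 9 steps.

9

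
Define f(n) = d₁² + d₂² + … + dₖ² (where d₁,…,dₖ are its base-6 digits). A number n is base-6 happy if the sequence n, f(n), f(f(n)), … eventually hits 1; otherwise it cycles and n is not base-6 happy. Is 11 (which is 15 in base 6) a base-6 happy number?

11 = (1,5)_6 → 1² + 5² = 26
26 = (4,2)_6 → 4² + 2² = 20
20 = (3,2)_6 → 3² + 2² = 13
13 = (2,1)_6 → 2² + 1² = 5
5 = (5)_6 → 5² = 25
25 = (4,1)_6 → 4² + 1² = 17
17 = (2,5)_6 → 2² + 5² = 29
29 = (4,5)_6 → 4² + 5² = 41
41 = (1,0,5)_6 → 1² + 0² + 5² = 26  — 26 already seen; the sequence cycles without reaching 1.

not base-6 happy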